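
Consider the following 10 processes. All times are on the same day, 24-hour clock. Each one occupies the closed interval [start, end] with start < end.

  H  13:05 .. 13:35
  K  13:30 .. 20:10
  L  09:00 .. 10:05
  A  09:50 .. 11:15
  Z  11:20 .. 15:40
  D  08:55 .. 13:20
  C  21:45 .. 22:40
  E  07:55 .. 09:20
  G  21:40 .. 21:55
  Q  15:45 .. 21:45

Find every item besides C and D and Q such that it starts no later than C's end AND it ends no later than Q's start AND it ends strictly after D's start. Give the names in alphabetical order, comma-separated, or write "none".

Conditions: its start is no later than C's end (X.start <= 22:40) AND its end is no later than Q's start (X.end <= 15:45) AND its end is strictly after D's start (X.end > 08:55).
A: start 09:50 <= 22:40? ✓; end 11:15 <= 15:45? ✓; end 11:15 > 08:55? ✓ → yes.
E: start 07:55 <= 22:40? ✓; end 09:20 <= 15:45? ✓; end 09:20 > 08:55? ✓ → yes.
G: start 21:40 <= 22:40? ✓; end 21:55 <= 15:45? ✗; end 21:55 > 08:55? ✓ → no.
H: start 13:05 <= 22:40? ✓; end 13:35 <= 15:45? ✓; end 13:35 > 08:55? ✓ → yes.
K: start 13:30 <= 22:40? ✓; end 20:10 <= 15:45? ✗; end 20:10 > 08:55? ✓ → no.
L: start 09:00 <= 22:40? ✓; end 10:05 <= 15:45? ✓; end 10:05 > 08:55? ✓ → yes.
Z: start 11:20 <= 22:40? ✓; end 15:40 <= 15:45? ✓; end 15:40 > 08:55? ✓ → yes.
Result: A, E, H, L, Z.

A, E, H, L, Z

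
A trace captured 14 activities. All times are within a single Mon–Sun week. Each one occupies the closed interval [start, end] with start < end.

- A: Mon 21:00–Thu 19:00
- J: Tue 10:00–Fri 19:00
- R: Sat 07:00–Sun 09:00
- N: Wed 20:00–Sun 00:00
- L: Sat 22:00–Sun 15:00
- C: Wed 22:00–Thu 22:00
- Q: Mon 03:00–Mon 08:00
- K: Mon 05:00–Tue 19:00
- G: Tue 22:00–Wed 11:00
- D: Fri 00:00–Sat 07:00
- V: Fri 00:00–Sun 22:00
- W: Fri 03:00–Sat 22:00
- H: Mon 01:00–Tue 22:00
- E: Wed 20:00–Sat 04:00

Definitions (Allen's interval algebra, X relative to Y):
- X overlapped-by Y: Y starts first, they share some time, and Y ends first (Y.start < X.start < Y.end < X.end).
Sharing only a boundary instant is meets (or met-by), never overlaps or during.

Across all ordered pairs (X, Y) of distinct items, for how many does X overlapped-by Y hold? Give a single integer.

Checking all 182 ordered pairs for relation 'overlapped-by'; matching pairs in alphabetical order:
(A, H): A overlapped-by H ✓
(A, K): A overlapped-by K ✓
(C, A): C overlapped-by A ✓
(D, E): D overlapped-by E ✓
(D, J): D overlapped-by J ✓
(E, A): E overlapped-by A ✓
(E, J): E overlapped-by J ✓
(J, A): J overlapped-by A ✓
(J, H): J overlapped-by H ✓
(J, K): J overlapped-by K ✓
(K, Q): K overlapped-by Q ✓
(L, N): L overlapped-by N ✓
(L, R): L overlapped-by R ✓
(N, A): N overlapped-by A ✓
(N, J): N overlapped-by J ✓
(R, N): R overlapped-by N ✓
(R, W): R overlapped-by W ✓
(V, E): V overlapped-by E ✓
(V, J): V overlapped-by J ✓
(V, N): V overlapped-by N ✓
(W, D): W overlapped-by D ✓
(W, E): W overlapped-by E ✓
(W, J): W overlapped-by J ✓
Count: 23.

23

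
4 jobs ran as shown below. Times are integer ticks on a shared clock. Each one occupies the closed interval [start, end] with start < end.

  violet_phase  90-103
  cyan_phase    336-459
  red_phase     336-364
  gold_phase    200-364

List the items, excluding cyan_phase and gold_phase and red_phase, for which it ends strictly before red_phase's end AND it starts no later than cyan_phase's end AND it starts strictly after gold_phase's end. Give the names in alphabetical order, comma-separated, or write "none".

none

Conditions: its end is strictly before red_phase's end (X.end < 364) AND its start is no later than cyan_phase's end (X.start <= 459) AND its start is strictly after gold_phase's end (X.start > 364).
violet_phase: end 103 < 364? ✓; start 90 <= 459? ✓; start 90 > 364? ✗ → no.
Result: none.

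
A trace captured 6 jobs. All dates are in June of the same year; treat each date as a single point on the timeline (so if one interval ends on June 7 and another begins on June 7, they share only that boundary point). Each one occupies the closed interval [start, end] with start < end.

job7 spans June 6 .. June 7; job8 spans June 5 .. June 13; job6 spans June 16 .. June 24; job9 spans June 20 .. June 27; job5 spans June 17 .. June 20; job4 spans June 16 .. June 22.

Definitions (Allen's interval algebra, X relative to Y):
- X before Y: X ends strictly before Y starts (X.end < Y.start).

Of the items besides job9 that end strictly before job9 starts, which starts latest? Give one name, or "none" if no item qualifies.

job7

Target job9 = [June 20, June 27].
job4 [June 16, June 22] → overlaps → excluded.
job5 [June 17, June 20] → meets → excluded.
job6 [June 16, June 24] → overlaps → excluded.
job7 [June 6, June 7] → before → candidate.
job8 [June 5, June 13] → before → candidate.
Among candidates, latest start is June 6 → job7.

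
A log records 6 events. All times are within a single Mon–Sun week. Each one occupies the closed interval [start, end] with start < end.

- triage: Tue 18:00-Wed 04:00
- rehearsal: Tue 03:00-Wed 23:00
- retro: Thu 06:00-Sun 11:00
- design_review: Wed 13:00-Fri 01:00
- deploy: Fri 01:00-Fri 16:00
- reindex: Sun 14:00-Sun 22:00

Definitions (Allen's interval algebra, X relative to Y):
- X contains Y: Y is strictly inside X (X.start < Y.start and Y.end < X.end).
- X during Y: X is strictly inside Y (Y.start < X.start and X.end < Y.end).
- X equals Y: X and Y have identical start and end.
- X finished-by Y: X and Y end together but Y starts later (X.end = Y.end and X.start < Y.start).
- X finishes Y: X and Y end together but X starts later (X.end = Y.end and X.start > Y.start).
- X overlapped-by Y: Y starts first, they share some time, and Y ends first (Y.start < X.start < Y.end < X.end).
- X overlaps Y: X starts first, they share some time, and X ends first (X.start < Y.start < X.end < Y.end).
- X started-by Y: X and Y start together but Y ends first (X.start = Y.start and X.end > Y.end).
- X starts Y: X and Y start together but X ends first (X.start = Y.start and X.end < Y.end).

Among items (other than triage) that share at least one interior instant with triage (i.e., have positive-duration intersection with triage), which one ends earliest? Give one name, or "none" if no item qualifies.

Target triage = [Tue 18:00, Wed 04:00].
deploy [Fri 01:00, Fri 16:00] → after → excluded.
design_review [Wed 13:00, Fri 01:00] → after → excluded.
rehearsal [Tue 03:00, Wed 23:00] → contains → candidate.
reindex [Sun 14:00, Sun 22:00] → after → excluded.
retro [Thu 06:00, Sun 11:00] → after → excluded.
Among candidates, earliest end is Wed 23:00 → rehearsal.

rehearsal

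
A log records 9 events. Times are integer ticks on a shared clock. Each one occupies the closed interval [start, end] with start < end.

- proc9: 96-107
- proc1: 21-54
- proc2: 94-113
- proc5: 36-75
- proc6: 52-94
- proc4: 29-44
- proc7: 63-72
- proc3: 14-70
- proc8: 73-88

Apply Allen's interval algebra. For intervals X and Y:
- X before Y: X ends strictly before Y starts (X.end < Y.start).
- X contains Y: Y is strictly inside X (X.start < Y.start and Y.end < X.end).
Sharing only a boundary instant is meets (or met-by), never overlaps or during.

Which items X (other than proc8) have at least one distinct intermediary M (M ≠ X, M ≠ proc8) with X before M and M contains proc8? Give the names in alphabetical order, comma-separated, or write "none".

Target proc8 = [73, 88].
Intermediaries M with M contains proc8: proc6.
Via proc6 — items with X before proc6: proc4.
Union: proc4.

proc4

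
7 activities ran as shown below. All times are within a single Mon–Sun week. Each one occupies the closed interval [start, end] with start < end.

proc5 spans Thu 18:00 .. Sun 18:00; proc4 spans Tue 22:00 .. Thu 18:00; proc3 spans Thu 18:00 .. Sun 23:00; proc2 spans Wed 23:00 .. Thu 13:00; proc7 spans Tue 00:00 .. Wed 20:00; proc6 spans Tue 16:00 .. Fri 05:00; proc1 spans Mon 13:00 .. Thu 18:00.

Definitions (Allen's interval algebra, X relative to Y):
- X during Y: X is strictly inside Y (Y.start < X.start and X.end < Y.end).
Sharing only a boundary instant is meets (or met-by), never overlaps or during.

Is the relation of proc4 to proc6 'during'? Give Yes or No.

Yes

proc4 = [Tue 22:00, Thu 18:00], proc6 = [Tue 16:00, Fri 05:00].
Actual relation of proc4 to proc6: during.
Asked whether 'during' holds → Yes.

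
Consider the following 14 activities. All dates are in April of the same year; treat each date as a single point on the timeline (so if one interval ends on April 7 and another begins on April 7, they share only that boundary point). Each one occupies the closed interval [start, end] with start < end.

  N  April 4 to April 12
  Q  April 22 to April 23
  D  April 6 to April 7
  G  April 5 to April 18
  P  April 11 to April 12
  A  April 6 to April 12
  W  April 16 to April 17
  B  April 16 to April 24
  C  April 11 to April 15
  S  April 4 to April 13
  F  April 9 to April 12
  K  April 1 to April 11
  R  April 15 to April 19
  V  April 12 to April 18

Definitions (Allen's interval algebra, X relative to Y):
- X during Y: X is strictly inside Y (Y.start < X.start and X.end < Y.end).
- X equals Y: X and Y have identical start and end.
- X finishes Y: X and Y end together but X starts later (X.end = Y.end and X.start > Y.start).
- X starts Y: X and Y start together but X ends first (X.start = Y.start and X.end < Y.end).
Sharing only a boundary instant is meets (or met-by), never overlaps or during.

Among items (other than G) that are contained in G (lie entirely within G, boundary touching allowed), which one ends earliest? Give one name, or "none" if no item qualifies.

D

Target G = [April 5, April 18].
A [April 6, April 12] → during → candidate.
B [April 16, April 24] → overlapped-by → excluded.
C [April 11, April 15] → during → candidate.
D [April 6, April 7] → during → candidate.
F [April 9, April 12] → during → candidate.
K [April 1, April 11] → overlaps → excluded.
N [April 4, April 12] → overlaps → excluded.
P [April 11, April 12] → during → candidate.
Q [April 22, April 23] → after → excluded.
R [April 15, April 19] → overlapped-by → excluded.
S [April 4, April 13] → overlaps → excluded.
V [April 12, April 18] → finishes → candidate.
W [April 16, April 17] → during → candidate.
Among candidates, earliest end is April 7 → D.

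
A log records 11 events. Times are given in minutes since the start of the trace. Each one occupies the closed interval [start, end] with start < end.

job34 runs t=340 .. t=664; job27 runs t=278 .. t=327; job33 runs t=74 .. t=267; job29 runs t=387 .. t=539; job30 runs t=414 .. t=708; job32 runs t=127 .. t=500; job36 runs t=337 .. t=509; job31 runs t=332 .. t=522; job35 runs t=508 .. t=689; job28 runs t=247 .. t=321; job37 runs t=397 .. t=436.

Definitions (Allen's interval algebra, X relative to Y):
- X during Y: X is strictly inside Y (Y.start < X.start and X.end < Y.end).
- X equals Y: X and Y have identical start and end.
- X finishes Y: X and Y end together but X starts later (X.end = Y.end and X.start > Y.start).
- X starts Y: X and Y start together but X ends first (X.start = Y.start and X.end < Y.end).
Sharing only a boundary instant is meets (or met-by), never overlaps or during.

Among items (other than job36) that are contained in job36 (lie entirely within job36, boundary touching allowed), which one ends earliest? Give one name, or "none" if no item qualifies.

Target job36 = [t=337, t=509].
job27 [t=278, t=327] → before → excluded.
job28 [t=247, t=321] → before → excluded.
job29 [t=387, t=539] → overlapped-by → excluded.
job30 [t=414, t=708] → overlapped-by → excluded.
job31 [t=332, t=522] → contains → excluded.
job32 [t=127, t=500] → overlaps → excluded.
job33 [t=74, t=267] → before → excluded.
job34 [t=340, t=664] → overlapped-by → excluded.
job35 [t=508, t=689] → overlapped-by → excluded.
job37 [t=397, t=436] → during → candidate.
Among candidates, earliest end is t=436 → job37.

job37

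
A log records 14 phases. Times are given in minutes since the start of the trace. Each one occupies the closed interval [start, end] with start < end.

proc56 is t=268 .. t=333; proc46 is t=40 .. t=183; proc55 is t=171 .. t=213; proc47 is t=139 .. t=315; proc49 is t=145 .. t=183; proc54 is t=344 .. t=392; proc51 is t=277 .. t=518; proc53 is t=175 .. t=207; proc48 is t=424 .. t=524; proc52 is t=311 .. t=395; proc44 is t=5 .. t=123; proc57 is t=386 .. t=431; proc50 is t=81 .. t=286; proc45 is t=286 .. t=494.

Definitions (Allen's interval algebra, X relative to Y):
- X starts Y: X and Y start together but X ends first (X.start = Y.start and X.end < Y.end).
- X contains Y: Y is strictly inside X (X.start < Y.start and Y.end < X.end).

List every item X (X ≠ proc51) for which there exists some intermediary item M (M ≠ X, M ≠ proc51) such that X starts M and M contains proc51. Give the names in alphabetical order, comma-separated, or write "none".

Target proc51 = [t=277, t=518].
Intermediaries M with M contains proc51: none.
Union: none.

none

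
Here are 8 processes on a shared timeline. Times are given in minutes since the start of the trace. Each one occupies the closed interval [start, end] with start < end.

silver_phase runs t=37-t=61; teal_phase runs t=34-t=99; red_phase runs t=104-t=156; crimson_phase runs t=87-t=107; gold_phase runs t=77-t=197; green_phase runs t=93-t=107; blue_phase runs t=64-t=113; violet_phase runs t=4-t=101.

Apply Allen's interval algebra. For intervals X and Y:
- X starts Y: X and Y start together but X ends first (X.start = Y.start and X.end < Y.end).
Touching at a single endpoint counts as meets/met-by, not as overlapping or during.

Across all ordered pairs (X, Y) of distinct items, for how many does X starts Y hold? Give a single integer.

Checking all 56 ordered pairs for relation 'starts'; matching pairs in alphabetical order:
No pair satisfies it.
Count: 0.

0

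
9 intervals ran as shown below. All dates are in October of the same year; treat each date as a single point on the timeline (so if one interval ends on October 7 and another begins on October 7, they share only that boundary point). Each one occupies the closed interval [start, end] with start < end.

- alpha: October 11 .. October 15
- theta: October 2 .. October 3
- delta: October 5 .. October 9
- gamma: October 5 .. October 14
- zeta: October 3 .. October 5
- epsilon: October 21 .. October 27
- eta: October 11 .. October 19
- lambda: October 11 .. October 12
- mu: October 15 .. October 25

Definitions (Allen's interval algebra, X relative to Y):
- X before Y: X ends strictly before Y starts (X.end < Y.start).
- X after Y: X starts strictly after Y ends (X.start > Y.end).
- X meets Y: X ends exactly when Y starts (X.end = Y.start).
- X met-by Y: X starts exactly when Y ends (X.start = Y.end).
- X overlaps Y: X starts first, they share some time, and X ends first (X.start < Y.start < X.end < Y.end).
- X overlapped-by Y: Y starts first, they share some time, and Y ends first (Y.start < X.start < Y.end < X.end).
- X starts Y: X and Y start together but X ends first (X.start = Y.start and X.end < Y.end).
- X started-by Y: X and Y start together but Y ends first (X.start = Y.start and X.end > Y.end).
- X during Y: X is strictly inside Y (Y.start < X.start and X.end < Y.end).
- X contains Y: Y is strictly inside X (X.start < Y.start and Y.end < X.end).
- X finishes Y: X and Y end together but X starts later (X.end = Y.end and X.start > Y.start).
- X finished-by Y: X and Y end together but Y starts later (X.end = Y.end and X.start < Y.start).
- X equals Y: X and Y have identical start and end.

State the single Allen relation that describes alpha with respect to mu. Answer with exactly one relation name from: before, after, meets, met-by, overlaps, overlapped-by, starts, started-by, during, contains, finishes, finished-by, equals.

alpha = [October 11, October 15]; mu = [October 15, October 25].
Compare endpoints: alpha.start < mu.start, alpha.start < mu.end, alpha.end = mu.start, alpha.end < mu.end.
That pattern is 'meets'.

meets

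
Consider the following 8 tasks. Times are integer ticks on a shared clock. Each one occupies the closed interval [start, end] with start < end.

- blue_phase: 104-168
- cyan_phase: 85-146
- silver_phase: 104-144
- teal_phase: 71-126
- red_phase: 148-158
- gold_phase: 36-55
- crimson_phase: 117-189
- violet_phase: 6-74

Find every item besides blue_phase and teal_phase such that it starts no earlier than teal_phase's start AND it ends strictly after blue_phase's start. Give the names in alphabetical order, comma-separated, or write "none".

crimson_phase, cyan_phase, red_phase, silver_phase

Conditions: its start is no earlier than teal_phase's start (X.start >= 71) AND its end is strictly after blue_phase's start (X.end > 104).
crimson_phase: start 117 >= 71? ✓; end 189 > 104? ✓ → yes.
cyan_phase: start 85 >= 71? ✓; end 146 > 104? ✓ → yes.
gold_phase: start 36 >= 71? ✗; end 55 > 104? ✗ → no.
red_phase: start 148 >= 71? ✓; end 158 > 104? ✓ → yes.
silver_phase: start 104 >= 71? ✓; end 144 > 104? ✓ → yes.
violet_phase: start 6 >= 71? ✗; end 74 > 104? ✗ → no.
Result: crimson_phase, cyan_phase, red_phase, silver_phase.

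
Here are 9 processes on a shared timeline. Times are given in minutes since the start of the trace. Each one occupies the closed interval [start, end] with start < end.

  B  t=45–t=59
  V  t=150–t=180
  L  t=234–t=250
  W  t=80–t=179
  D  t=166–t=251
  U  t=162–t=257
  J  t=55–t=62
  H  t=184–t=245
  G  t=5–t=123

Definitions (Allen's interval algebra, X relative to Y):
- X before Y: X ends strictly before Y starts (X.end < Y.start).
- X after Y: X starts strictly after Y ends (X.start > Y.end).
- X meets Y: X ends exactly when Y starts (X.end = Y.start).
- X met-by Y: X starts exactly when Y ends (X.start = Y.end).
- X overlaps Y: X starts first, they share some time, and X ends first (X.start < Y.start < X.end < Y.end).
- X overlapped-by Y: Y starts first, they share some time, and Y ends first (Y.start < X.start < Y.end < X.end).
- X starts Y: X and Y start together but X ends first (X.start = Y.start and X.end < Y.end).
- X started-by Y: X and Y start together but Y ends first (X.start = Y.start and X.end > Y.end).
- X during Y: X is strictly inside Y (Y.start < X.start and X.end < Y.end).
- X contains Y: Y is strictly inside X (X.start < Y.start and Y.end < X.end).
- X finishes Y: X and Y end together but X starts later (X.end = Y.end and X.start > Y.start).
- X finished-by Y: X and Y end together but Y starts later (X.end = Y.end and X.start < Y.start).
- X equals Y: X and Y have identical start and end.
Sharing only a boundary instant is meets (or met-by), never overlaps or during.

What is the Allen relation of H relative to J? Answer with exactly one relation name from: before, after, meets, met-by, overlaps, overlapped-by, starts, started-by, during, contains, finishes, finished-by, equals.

H = [t=184, t=245]; J = [t=55, t=62].
Compare endpoints: H.start > J.start, H.start > J.end, H.end > J.start, H.end > J.end.
That pattern is 'after'.

after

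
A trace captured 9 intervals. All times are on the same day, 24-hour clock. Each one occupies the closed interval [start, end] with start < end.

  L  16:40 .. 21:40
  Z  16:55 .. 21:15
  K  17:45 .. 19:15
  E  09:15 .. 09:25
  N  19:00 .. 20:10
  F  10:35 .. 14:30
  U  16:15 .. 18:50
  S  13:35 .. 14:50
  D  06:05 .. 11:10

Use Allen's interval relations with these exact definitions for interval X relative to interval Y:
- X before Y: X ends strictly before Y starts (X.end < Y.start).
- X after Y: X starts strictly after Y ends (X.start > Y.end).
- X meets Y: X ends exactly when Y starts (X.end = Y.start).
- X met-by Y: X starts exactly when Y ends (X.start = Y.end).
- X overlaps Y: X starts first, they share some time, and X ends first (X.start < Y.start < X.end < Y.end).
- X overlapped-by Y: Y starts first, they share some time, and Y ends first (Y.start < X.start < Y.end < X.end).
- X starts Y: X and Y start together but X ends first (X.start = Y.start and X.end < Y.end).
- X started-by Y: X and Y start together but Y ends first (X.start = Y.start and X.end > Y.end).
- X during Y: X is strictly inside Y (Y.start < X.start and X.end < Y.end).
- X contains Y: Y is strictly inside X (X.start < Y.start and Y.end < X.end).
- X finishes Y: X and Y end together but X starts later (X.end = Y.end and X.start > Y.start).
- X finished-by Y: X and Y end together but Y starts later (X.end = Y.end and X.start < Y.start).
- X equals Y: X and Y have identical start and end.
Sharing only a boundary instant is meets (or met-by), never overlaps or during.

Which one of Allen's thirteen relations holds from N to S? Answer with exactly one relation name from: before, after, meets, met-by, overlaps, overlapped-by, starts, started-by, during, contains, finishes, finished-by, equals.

after

N = [19:00, 20:10]; S = [13:35, 14:50].
Compare endpoints: N.start > S.start, N.start > S.end, N.end > S.start, N.end > S.end.
That pattern is 'after'.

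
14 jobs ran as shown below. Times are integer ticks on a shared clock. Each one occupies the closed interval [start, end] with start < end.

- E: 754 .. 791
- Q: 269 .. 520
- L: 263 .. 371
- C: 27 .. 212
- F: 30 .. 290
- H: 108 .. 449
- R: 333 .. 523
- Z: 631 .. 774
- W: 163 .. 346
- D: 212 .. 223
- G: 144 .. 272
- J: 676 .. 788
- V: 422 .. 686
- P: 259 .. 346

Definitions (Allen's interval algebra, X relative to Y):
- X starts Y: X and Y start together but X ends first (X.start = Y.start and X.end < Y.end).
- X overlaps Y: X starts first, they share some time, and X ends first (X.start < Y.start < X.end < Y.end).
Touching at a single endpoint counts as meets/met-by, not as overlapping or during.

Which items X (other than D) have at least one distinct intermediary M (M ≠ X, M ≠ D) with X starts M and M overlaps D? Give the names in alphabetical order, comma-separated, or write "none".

none

Target D = [212, 223].
Intermediaries M with M overlaps D: none.
Union: none.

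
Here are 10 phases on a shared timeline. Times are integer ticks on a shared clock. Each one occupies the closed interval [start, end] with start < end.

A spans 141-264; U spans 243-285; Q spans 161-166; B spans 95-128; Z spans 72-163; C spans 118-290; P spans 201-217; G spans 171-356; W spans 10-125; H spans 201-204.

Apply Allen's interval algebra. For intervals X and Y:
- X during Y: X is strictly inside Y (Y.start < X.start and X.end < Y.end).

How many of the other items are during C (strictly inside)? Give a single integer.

5

Target C = [118, 290].
A [141, 264] → during → counts.
B [95, 128] → overlaps → no.
G [171, 356] → overlapped-by → no.
H [201, 204] → during → counts.
P [201, 217] → during → counts.
Q [161, 166] → during → counts.
U [243, 285] → during → counts.
W [10, 125] → overlaps → no.
Z [72, 163] → overlaps → no.
Total: 5.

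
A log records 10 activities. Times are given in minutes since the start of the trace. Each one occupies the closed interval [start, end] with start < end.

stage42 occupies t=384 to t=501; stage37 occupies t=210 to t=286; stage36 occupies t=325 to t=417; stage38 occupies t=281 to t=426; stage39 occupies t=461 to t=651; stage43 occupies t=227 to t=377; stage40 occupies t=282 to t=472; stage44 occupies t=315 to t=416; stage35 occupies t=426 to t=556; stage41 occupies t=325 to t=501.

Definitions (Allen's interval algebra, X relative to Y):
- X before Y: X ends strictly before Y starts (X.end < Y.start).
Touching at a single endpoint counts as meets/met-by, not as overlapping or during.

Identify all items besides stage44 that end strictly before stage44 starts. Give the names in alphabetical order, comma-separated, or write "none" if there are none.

Target stage44 = [t=315, t=416].
stage35 [t=426, t=556] → after → no.
stage36 [t=325, t=417] → overlapped-by → no.
stage37 [t=210, t=286] → before → yes.
stage38 [t=281, t=426] → contains → no.
stage39 [t=461, t=651] → after → no.
stage40 [t=282, t=472] → contains → no.
stage41 [t=325, t=501] → overlapped-by → no.
stage42 [t=384, t=501] → overlapped-by → no.
stage43 [t=227, t=377] → overlaps → no.
Result: stage37.

stage37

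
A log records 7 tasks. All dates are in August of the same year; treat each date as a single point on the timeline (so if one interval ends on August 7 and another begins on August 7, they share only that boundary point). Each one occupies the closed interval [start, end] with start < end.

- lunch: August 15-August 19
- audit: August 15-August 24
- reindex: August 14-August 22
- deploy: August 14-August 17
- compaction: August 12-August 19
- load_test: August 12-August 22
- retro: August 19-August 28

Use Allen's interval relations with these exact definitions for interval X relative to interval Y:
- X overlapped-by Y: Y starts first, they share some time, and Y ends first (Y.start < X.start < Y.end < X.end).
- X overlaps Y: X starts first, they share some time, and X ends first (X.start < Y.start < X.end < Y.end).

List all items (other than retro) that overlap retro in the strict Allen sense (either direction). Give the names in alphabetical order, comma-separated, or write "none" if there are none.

audit, load_test, reindex

Target retro = [August 19, August 28].
audit [August 15, August 24] → overlaps → yes.
compaction [August 12, August 19] → meets → no.
deploy [August 14, August 17] → before → no.
load_test [August 12, August 22] → overlaps → yes.
lunch [August 15, August 19] → meets → no.
reindex [August 14, August 22] → overlaps → yes.
Result: audit, load_test, reindex.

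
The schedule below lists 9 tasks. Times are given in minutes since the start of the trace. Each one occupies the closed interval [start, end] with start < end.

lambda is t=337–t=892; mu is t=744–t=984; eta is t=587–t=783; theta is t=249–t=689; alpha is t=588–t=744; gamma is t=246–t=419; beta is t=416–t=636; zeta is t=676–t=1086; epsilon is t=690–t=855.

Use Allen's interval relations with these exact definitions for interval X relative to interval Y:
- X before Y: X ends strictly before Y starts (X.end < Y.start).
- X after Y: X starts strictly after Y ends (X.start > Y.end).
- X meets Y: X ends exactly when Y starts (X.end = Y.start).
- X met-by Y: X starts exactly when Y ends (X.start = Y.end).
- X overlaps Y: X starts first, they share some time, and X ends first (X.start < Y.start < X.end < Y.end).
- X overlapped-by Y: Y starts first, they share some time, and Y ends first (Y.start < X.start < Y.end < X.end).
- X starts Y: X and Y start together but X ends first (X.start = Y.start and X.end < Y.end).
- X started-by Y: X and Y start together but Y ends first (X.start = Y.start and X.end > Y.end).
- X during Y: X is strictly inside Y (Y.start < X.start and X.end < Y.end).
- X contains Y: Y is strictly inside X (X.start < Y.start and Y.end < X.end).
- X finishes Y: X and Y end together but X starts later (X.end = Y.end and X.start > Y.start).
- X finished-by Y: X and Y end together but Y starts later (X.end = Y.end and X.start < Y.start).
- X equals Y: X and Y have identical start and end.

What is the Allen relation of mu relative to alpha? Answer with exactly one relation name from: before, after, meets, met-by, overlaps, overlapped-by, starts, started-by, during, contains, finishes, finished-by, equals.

mu = [t=744, t=984]; alpha = [t=588, t=744].
Compare endpoints: mu.start > alpha.start, mu.start = alpha.end, mu.end > alpha.start, mu.end > alpha.end.
That pattern is 'met-by'.

met-by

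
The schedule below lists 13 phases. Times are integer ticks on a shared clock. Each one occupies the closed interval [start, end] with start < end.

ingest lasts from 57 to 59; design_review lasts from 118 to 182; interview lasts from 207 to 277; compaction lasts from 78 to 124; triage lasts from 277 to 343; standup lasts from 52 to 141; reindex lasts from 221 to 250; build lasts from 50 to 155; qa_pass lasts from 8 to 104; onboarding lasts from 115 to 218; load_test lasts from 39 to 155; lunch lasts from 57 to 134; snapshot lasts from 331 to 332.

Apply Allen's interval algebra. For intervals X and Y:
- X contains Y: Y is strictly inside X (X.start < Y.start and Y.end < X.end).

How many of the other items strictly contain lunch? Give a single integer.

Target lunch = [57, 134].
build [50, 155] → contains → counts.
compaction [78, 124] → during → no.
design_review [118, 182] → overlapped-by → no.
ingest [57, 59] → starts → no.
interview [207, 277] → after → no.
load_test [39, 155] → contains → counts.
onboarding [115, 218] → overlapped-by → no.
qa_pass [8, 104] → overlaps → no.
reindex [221, 250] → after → no.
snapshot [331, 332] → after → no.
standup [52, 141] → contains → counts.
triage [277, 343] → after → no.
Total: 3.

3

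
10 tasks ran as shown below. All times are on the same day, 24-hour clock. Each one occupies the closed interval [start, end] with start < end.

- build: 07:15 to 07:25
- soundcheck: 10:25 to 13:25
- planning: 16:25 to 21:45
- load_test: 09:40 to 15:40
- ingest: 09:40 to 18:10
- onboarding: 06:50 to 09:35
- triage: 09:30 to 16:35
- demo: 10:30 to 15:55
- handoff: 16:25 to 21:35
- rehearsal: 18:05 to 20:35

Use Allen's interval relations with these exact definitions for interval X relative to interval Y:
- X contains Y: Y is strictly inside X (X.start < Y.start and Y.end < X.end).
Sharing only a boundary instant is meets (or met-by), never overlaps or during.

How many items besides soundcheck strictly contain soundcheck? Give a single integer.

3

Target soundcheck = [10:25, 13:25].
build [07:15, 07:25] → before → no.
demo [10:30, 15:55] → overlapped-by → no.
handoff [16:25, 21:35] → after → no.
ingest [09:40, 18:10] → contains → counts.
load_test [09:40, 15:40] → contains → counts.
onboarding [06:50, 09:35] → before → no.
planning [16:25, 21:45] → after → no.
rehearsal [18:05, 20:35] → after → no.
triage [09:30, 16:35] → contains → counts.
Total: 3.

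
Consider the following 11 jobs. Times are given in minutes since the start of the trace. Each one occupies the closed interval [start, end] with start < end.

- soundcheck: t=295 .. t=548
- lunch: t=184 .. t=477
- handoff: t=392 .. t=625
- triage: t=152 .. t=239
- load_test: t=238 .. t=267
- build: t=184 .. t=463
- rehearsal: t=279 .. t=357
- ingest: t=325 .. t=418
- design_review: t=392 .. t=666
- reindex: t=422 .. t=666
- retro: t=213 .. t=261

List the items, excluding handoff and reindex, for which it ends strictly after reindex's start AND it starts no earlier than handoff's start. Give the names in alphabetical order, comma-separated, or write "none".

design_review

Conditions: its end is strictly after reindex's start (X.end > t=422) AND its start is no earlier than handoff's start (X.start >= t=392).
build: end t=463 > t=422? ✓; start t=184 >= t=392? ✗ → no.
design_review: end t=666 > t=422? ✓; start t=392 >= t=392? ✓ → yes.
ingest: end t=418 > t=422? ✗; start t=325 >= t=392? ✗ → no.
load_test: end t=267 > t=422? ✗; start t=238 >= t=392? ✗ → no.
lunch: end t=477 > t=422? ✓; start t=184 >= t=392? ✗ → no.
rehearsal: end t=357 > t=422? ✗; start t=279 >= t=392? ✗ → no.
retro: end t=261 > t=422? ✗; start t=213 >= t=392? ✗ → no.
soundcheck: end t=548 > t=422? ✓; start t=295 >= t=392? ✗ → no.
triage: end t=239 > t=422? ✗; start t=152 >= t=392? ✗ → no.
Result: design_review.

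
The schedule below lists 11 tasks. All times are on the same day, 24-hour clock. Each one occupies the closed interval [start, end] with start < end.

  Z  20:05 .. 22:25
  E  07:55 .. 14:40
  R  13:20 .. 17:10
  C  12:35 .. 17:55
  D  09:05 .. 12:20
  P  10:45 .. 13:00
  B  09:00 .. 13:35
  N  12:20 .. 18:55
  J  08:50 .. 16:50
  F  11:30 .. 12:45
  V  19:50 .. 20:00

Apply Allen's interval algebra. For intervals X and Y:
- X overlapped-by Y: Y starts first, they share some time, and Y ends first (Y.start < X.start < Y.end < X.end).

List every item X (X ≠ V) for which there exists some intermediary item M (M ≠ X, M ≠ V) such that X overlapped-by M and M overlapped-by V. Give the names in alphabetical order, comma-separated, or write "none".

none

Target V = [19:50, 20:00].
Intermediaries M with M overlapped-by V: none.
Union: none.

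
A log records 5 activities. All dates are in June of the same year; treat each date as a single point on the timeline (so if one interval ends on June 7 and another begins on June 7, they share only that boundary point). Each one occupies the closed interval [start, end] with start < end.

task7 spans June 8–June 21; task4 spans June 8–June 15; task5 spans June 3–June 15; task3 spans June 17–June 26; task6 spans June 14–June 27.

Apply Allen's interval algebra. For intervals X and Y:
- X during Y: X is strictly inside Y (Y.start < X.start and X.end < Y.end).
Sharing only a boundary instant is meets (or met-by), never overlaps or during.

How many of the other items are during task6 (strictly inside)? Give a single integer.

Target task6 = [June 14, June 27].
task3 [June 17, June 26] → during → counts.
task4 [June 8, June 15] → overlaps → no.
task5 [June 3, June 15] → overlaps → no.
task7 [June 8, June 21] → overlaps → no.
Total: 1.

1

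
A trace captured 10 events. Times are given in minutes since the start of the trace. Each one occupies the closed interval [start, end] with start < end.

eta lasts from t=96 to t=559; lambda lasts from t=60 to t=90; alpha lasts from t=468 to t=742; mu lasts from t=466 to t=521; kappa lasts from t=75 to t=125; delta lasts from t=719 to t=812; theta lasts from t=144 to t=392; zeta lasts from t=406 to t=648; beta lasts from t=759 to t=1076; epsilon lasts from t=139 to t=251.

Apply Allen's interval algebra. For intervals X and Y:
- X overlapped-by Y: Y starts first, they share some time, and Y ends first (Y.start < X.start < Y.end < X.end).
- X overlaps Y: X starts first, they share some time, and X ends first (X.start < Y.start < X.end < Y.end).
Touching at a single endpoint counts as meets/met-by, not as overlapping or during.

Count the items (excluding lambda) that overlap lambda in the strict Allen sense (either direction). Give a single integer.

Target lambda = [t=60, t=90].
alpha [t=468, t=742] → after → no.
beta [t=759, t=1076] → after → no.
delta [t=719, t=812] → after → no.
epsilon [t=139, t=251] → after → no.
eta [t=96, t=559] → after → no.
kappa [t=75, t=125] → overlapped-by → counts.
mu [t=466, t=521] → after → no.
theta [t=144, t=392] → after → no.
zeta [t=406, t=648] → after → no.
Total: 1.

1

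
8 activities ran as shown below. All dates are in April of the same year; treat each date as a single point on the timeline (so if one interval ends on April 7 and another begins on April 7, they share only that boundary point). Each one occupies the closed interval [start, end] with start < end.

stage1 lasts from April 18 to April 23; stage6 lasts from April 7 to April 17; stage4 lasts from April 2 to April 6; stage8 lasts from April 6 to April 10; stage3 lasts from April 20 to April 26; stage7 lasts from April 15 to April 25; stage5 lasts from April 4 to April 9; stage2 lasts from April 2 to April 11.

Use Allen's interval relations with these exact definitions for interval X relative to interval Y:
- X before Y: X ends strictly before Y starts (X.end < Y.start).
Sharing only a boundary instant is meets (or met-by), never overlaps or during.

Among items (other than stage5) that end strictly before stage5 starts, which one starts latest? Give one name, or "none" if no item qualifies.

none

Target stage5 = [April 4, April 9].
stage1 [April 18, April 23] → after → excluded.
stage2 [April 2, April 11] → contains → excluded.
stage3 [April 20, April 26] → after → excluded.
stage4 [April 2, April 6] → overlaps → excluded.
stage6 [April 7, April 17] → overlapped-by → excluded.
stage7 [April 15, April 25] → after → excluded.
stage8 [April 6, April 10] → overlapped-by → excluded.
No candidates → none.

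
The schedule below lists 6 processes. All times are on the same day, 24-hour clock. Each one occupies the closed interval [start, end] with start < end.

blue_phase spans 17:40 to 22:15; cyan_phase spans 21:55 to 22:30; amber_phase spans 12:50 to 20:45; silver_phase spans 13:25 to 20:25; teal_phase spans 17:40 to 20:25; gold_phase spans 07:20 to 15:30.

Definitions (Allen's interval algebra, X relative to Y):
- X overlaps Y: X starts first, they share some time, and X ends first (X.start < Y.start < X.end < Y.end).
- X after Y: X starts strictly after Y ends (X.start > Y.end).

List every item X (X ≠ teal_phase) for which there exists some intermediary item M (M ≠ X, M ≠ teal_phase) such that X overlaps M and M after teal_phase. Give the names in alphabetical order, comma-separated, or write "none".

Target teal_phase = [17:40, 20:25].
Intermediaries M with M after teal_phase: cyan_phase.
Via cyan_phase — items with X overlaps cyan_phase: blue_phase.
Union: blue_phase.

blue_phase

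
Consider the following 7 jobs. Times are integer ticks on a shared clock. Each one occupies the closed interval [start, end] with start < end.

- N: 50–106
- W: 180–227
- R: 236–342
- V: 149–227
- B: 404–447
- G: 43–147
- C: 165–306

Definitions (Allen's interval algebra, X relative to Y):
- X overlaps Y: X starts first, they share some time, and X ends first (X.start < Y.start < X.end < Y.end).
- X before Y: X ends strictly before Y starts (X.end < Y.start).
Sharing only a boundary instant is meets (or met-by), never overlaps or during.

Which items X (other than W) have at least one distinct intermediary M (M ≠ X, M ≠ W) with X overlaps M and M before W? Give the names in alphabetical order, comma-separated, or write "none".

Target W = [180, 227].
Intermediaries M with M before W: G, N.
Via G — items with X overlaps G: none.
Via N — items with X overlaps N: none.
Union: none.

none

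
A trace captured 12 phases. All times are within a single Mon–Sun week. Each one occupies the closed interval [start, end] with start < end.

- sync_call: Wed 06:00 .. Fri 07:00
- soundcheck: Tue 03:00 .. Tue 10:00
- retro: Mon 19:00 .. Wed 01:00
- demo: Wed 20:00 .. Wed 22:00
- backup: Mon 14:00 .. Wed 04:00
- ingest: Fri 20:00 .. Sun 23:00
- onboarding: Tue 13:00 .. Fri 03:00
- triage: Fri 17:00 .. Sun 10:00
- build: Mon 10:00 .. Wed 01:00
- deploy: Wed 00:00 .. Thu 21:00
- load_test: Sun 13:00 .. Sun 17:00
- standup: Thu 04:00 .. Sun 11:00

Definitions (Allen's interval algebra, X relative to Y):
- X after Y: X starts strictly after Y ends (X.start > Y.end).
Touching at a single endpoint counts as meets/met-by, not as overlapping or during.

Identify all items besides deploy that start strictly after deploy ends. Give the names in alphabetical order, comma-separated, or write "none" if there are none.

Target deploy = [Wed 00:00, Thu 21:00].
backup [Mon 14:00, Wed 04:00] → overlaps → no.
build [Mon 10:00, Wed 01:00] → overlaps → no.
demo [Wed 20:00, Wed 22:00] → during → no.
ingest [Fri 20:00, Sun 23:00] → after → yes.
load_test [Sun 13:00, Sun 17:00] → after → yes.
onboarding [Tue 13:00, Fri 03:00] → contains → no.
retro [Mon 19:00, Wed 01:00] → overlaps → no.
soundcheck [Tue 03:00, Tue 10:00] → before → no.
standup [Thu 04:00, Sun 11:00] → overlapped-by → no.
sync_call [Wed 06:00, Fri 07:00] → overlapped-by → no.
triage [Fri 17:00, Sun 10:00] → after → yes.
Result: ingest, load_test, triage.

ingest, load_test, triage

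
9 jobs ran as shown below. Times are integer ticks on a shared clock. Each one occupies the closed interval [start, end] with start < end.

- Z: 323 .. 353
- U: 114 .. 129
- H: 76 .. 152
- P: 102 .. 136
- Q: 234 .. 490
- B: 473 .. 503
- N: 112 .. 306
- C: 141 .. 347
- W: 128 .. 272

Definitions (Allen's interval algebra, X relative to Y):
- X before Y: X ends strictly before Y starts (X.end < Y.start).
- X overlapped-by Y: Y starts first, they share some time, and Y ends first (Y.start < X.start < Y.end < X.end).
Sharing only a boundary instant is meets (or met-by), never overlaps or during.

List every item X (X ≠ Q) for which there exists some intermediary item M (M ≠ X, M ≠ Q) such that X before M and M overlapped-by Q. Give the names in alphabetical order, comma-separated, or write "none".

Target Q = [234, 490].
Intermediaries M with M overlapped-by Q: B.
Via B — items with X before B: C, H, N, P, U, W, Z.
Union: C, H, N, P, U, W, Z.

C, H, N, P, U, W, Z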